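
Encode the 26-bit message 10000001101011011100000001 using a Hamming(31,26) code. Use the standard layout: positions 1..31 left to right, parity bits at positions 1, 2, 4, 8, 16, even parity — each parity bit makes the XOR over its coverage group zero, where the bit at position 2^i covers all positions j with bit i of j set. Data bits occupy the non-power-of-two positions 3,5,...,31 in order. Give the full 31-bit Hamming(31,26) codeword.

1111000000011010011011100000001

Place data bits at non-power-of-two positions: b3=1, b5=0, b6=0, b7=0, b9=0, b10=0, b11=0, b12=1, b13=1, b14=0, b15=1, b17=0, b18=1, b19=1, b20=0, b21=1, b22=1, b23=1, b24=0, b25=0, b26=0, b27=0, b28=0, b29=0, b30=0, b31=1.
p1 = XOR of data positions {3,5,7,9,11,13,15,17,19,21,23,25,27,29,31} = 1⊕0⊕0⊕0⊕0⊕1⊕1⊕0⊕1⊕1⊕1⊕0⊕0⊕0⊕1 = 1
p2 = XOR of data positions {3,6,7,10,11,14,15,18,19,22,23,26,27,30,31} = 1⊕0⊕0⊕0⊕0⊕0⊕1⊕1⊕1⊕1⊕1⊕0⊕0⊕0⊕1 = 1
p4 = XOR of data positions {5,6,7,12,13,14,15,20,21,22,23,28,29,30,31} = 0⊕0⊕0⊕1⊕1⊕0⊕1⊕0⊕1⊕1⊕1⊕0⊕0⊕0⊕1 = 1
p8 = XOR of data positions {9,10,11,12,13,14,15,24,25,26,27,28,29,30,31} = 0⊕0⊕0⊕1⊕1⊕0⊕1⊕0⊕0⊕0⊕0⊕0⊕0⊕0⊕1 = 0
p16 = XOR of data positions {17,18,19,20,21,22,23,24,25,26,27,28,29,30,31} = 0⊕1⊕1⊕0⊕1⊕1⊕1⊕0⊕0⊕0⊕0⊕0⊕0⊕0⊕1 = 0
Codeword b1..b31 = 1111000000011010011011100000001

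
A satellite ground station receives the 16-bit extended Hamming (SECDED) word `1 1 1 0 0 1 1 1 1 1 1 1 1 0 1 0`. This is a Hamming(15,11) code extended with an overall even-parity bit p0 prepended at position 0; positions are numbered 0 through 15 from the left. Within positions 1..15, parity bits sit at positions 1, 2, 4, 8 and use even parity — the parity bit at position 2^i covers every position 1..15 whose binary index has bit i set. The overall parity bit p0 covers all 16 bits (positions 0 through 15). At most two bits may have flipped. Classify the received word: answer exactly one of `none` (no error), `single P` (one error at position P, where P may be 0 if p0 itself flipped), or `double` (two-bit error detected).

double

s1: b1⊕b3⊕b5⊕b7⊕b9⊕b11⊕b13⊕b15 = 1⊕0⊕1⊕1⊕1⊕1⊕0⊕0 = 1
s2: b2⊕b3⊕b6⊕b7⊕b10⊕b11⊕b14⊕b15 = 1⊕0⊕1⊕1⊕1⊕1⊕1⊕0 = 0
s4: b4⊕b5⊕b6⊕b7⊕b12⊕b13⊕b14⊕b15 = 0⊕1⊕1⊕1⊕1⊕0⊕1⊕0 = 1
s8: b8⊕b9⊕b10⊕b11⊕b12⊕b13⊕b14⊕b15 = 1⊕1⊕1⊕1⊕1⊕0⊕1⊕0 = 0
Syndrome (s8...s1) = 0101 → position 5.
Overall parity (XOR of all 16 bits, including p0): 1⊕1⊕1⊕0⊕0⊕1⊕1⊕1⊕1⊕1⊕1⊕1⊕1⊕0⊕1⊕0 = 0
Overall=0, syndrome position=5 → double-bit error detected (uncorrectable).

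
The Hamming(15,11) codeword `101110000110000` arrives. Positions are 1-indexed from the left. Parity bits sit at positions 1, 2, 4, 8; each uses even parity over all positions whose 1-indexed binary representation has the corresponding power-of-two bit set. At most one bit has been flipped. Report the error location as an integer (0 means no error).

s1: b1⊕b3⊕b5⊕b7⊕b9⊕b11⊕b13⊕b15 = 1⊕1⊕1⊕0⊕0⊕1⊕0⊕0 = 0
s2: b2⊕b3⊕b6⊕b7⊕b10⊕b11⊕b14⊕b15 = 0⊕1⊕0⊕0⊕1⊕1⊕0⊕0 = 1
s4: b4⊕b5⊕b6⊕b7⊕b12⊕b13⊕b14⊕b15 = 1⊕1⊕0⊕0⊕0⊕0⊕0⊕0 = 0
s8: b8⊕b9⊕b10⊕b11⊕b12⊕b13⊕b14⊕b15 = 0⊕0⊕1⊕1⊕0⊕0⊕0⊕0 = 0
Syndrome (s8...s1) = 0010 → position 2.

2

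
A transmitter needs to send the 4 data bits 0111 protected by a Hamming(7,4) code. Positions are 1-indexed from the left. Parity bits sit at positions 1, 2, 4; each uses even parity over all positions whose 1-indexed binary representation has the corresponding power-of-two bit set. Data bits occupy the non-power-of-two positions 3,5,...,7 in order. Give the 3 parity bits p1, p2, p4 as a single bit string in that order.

Place data bits at non-power-of-two positions: b3=0, b5=1, b6=1, b7=1.
p1 = XOR of data positions {3,5,7} = 0⊕1⊕1 = 0
p2 = XOR of data positions {3,6,7} = 0⊕1⊕1 = 0
p4 = XOR of data positions {5,6,7} = 1⊕1⊕1 = 1
Parity bits p1,p2,p4 = 001

001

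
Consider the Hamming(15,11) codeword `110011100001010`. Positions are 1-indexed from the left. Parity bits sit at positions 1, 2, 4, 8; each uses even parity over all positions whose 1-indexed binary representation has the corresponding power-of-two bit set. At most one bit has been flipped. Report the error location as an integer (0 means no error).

s1: b1⊕b3⊕b5⊕b7⊕b9⊕b11⊕b13⊕b15 = 1⊕0⊕1⊕1⊕0⊕0⊕0⊕0 = 1
s2: b2⊕b3⊕b6⊕b7⊕b10⊕b11⊕b14⊕b15 = 1⊕0⊕1⊕1⊕0⊕0⊕1⊕0 = 0
s4: b4⊕b5⊕b6⊕b7⊕b12⊕b13⊕b14⊕b15 = 0⊕1⊕1⊕1⊕1⊕0⊕1⊕0 = 1
s8: b8⊕b9⊕b10⊕b11⊕b12⊕b13⊕b14⊕b15 = 0⊕0⊕0⊕0⊕1⊕0⊕1⊕0 = 0
Syndrome (s8...s1) = 0101 → position 5.

5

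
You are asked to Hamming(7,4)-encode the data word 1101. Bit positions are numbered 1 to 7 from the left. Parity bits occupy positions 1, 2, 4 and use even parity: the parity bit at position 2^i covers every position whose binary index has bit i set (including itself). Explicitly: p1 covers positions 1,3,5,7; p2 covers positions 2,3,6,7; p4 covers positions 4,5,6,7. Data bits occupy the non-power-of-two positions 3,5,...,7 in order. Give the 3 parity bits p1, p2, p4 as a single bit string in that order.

100

Place data bits at non-power-of-two positions: b3=1, b5=1, b6=0, b7=1.
p1 = XOR of data positions {3,5,7} = 1⊕1⊕1 = 1
p2 = XOR of data positions {3,6,7} = 1⊕0⊕1 = 0
p4 = XOR of data positions {5,6,7} = 1⊕0⊕1 = 0
Parity bits p1,p2,p4 = 100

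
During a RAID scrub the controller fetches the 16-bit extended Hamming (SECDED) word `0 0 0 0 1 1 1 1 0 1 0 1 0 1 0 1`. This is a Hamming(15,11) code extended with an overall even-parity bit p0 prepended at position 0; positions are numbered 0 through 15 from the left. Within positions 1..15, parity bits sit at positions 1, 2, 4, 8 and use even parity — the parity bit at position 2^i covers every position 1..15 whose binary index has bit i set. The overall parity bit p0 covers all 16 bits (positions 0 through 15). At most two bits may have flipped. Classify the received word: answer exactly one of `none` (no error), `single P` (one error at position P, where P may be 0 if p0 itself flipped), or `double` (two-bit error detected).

none

s1: b1⊕b3⊕b5⊕b7⊕b9⊕b11⊕b13⊕b15 = 0⊕0⊕1⊕1⊕1⊕1⊕1⊕1 = 0
s2: b2⊕b3⊕b6⊕b7⊕b10⊕b11⊕b14⊕b15 = 0⊕0⊕1⊕1⊕0⊕1⊕0⊕1 = 0
s4: b4⊕b5⊕b6⊕b7⊕b12⊕b13⊕b14⊕b15 = 1⊕1⊕1⊕1⊕0⊕1⊕0⊕1 = 0
s8: b8⊕b9⊕b10⊕b11⊕b12⊕b13⊕b14⊕b15 = 0⊕1⊕0⊕1⊕0⊕1⊕0⊕1 = 0
Syndrome (s8...s1) = 0000 → position 0 (no error).
Overall parity (XOR of all 16 bits, including p0): 0⊕0⊕0⊕0⊕1⊕1⊕1⊕1⊕0⊕1⊕0⊕1⊕0⊕1⊕0⊕1 = 0
Overall=0, syndrome position=0 → no error.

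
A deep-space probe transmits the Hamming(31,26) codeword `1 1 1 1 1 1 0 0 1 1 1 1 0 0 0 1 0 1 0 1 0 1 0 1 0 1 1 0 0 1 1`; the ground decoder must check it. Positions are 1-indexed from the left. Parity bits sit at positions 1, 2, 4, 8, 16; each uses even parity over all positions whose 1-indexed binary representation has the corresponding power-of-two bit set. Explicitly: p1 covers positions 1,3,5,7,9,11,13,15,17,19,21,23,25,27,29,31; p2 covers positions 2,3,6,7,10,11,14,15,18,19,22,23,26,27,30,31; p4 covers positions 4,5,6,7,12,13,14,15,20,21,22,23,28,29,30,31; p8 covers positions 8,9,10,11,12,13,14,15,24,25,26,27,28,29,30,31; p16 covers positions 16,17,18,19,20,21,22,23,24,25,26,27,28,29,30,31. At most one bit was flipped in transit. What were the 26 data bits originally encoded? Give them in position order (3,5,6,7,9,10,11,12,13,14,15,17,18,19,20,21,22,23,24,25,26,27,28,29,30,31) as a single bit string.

s1: b1⊕b3⊕b5⊕b7⊕b9⊕b11⊕b13⊕b15⊕b17⊕b19⊕b21⊕b23⊕b25⊕b27⊕b29⊕b31 = 1⊕1⊕1⊕0⊕1⊕1⊕0⊕0⊕0⊕0⊕0⊕0⊕0⊕1⊕0⊕1 = 1
s2: b2⊕b3⊕b6⊕b7⊕b10⊕b11⊕b14⊕b15⊕b18⊕b19⊕b22⊕b23⊕b26⊕b27⊕b30⊕b31 = 1⊕1⊕1⊕0⊕1⊕1⊕0⊕0⊕1⊕0⊕1⊕0⊕1⊕1⊕1⊕1 = 1
s4: b4⊕b5⊕b6⊕b7⊕b12⊕b13⊕b14⊕b15⊕b20⊕b21⊕b22⊕b23⊕b28⊕b29⊕b30⊕b31 = 1⊕1⊕1⊕0⊕1⊕0⊕0⊕0⊕1⊕0⊕1⊕0⊕0⊕0⊕1⊕1 = 0
s8: b8⊕b9⊕b10⊕b11⊕b12⊕b13⊕b14⊕b15⊕b24⊕b25⊕b26⊕b27⊕b28⊕b29⊕b30⊕b31 = 0⊕1⊕1⊕1⊕1⊕0⊕0⊕0⊕1⊕0⊕1⊕1⊕0⊕0⊕1⊕1 = 1
s16: b16⊕b17⊕b18⊕b19⊕b20⊕b21⊕b22⊕b23⊕b24⊕b25⊕b26⊕b27⊕b28⊕b29⊕b30⊕b31 = 1⊕0⊕1⊕0⊕1⊕0⊕1⊕0⊕1⊕0⊕1⊕1⊕0⊕0⊕1⊕1 = 1
Syndrome (s16...s1) = 11011 → position 27.
Flip bit 27: corrected codeword = 1111110011110001010101010100011
Data bits at positions 3,5,6,7,9,10,11,12,13,14,15,17,18,19,20,21,22,23,24,25,26,27,28,29,30,31: 11101111000010101010100011

11101111000010101010100011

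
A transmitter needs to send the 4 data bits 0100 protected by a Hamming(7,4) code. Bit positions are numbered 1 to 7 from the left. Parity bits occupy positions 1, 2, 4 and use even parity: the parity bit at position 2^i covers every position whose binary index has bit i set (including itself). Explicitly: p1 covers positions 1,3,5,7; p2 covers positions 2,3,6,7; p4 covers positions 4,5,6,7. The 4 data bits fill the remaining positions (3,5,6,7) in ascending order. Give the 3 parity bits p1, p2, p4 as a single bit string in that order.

101

Place data bits at non-power-of-two positions: b3=0, b5=1, b6=0, b7=0.
p1 = XOR of data positions {3,5,7} = 0⊕1⊕0 = 1
p2 = XOR of data positions {3,6,7} = 0⊕0⊕0 = 0
p4 = XOR of data positions {5,6,7} = 1⊕0⊕0 = 1
Parity bits p1,p2,p4 = 101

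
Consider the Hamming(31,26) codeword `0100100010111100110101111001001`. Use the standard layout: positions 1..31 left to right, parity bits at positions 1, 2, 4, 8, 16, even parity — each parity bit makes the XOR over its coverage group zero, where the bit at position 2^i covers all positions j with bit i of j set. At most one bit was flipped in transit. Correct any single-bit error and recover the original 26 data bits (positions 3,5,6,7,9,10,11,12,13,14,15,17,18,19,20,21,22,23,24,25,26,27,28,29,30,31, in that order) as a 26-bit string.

01001011110110101111001011

s1: b1⊕b3⊕b5⊕b7⊕b9⊕b11⊕b13⊕b15⊕b17⊕b19⊕b21⊕b23⊕b25⊕b27⊕b29⊕b31 = 0⊕0⊕1⊕0⊕1⊕1⊕1⊕0⊕1⊕0⊕0⊕1⊕1⊕0⊕0⊕1 = 0
s2: b2⊕b3⊕b6⊕b7⊕b10⊕b11⊕b14⊕b15⊕b18⊕b19⊕b22⊕b23⊕b26⊕b27⊕b30⊕b31 = 1⊕0⊕0⊕0⊕0⊕1⊕1⊕0⊕1⊕0⊕1⊕1⊕0⊕0⊕0⊕1 = 1
s4: b4⊕b5⊕b6⊕b7⊕b12⊕b13⊕b14⊕b15⊕b20⊕b21⊕b22⊕b23⊕b28⊕b29⊕b30⊕b31 = 0⊕1⊕0⊕0⊕1⊕1⊕1⊕0⊕1⊕0⊕1⊕1⊕1⊕0⊕0⊕1 = 1
s8: b8⊕b9⊕b10⊕b11⊕b12⊕b13⊕b14⊕b15⊕b24⊕b25⊕b26⊕b27⊕b28⊕b29⊕b30⊕b31 = 0⊕1⊕0⊕1⊕1⊕1⊕1⊕0⊕1⊕1⊕0⊕0⊕1⊕0⊕0⊕1 = 1
s16: b16⊕b17⊕b18⊕b19⊕b20⊕b21⊕b22⊕b23⊕b24⊕b25⊕b26⊕b27⊕b28⊕b29⊕b30⊕b31 = 0⊕1⊕1⊕0⊕1⊕0⊕1⊕1⊕1⊕1⊕0⊕0⊕1⊕0⊕0⊕1 = 1
Syndrome (s16...s1) = 11110 → position 30.
Flip bit 30: corrected codeword = 0100100010111100110101111001011
Data bits at positions 3,5,6,7,9,10,11,12,13,14,15,17,18,19,20,21,22,23,24,25,26,27,28,29,30,31: 01001011110110101111001011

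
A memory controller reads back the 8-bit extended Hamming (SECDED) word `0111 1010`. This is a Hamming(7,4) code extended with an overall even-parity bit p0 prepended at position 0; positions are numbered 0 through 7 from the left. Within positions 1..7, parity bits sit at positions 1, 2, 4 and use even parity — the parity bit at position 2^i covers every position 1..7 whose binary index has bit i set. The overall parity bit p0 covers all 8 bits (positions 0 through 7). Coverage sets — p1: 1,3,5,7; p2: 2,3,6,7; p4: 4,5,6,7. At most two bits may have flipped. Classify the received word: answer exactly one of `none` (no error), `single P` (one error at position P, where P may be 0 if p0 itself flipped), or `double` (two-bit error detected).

s1: b1⊕b3⊕b5⊕b7 = 1⊕1⊕0⊕0 = 0
s2: b2⊕b3⊕b6⊕b7 = 1⊕1⊕1⊕0 = 1
s4: b4⊕b5⊕b6⊕b7 = 1⊕0⊕1⊕0 = 0
Syndrome (s4...s1) = 010 → position 2.
Overall parity (XOR of all 8 bits, including p0): 0⊕1⊕1⊕1⊕1⊕0⊕1⊕0 = 1
Overall=1, syndrome position=2 → single-bit error at position 2.

single 2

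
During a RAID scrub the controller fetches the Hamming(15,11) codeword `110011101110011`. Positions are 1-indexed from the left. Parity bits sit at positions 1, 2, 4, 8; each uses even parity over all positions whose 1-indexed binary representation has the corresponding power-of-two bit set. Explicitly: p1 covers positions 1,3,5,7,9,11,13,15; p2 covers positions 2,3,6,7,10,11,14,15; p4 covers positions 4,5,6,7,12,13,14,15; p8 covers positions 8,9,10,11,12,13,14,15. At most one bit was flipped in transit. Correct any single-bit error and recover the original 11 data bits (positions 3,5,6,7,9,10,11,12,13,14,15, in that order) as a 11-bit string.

01111110001

s1: b1⊕b3⊕b5⊕b7⊕b9⊕b11⊕b13⊕b15 = 1⊕0⊕1⊕1⊕1⊕1⊕0⊕1 = 0
s2: b2⊕b3⊕b6⊕b7⊕b10⊕b11⊕b14⊕b15 = 1⊕0⊕1⊕1⊕1⊕1⊕1⊕1 = 1
s4: b4⊕b5⊕b6⊕b7⊕b12⊕b13⊕b14⊕b15 = 0⊕1⊕1⊕1⊕0⊕0⊕1⊕1 = 1
s8: b8⊕b9⊕b10⊕b11⊕b12⊕b13⊕b14⊕b15 = 0⊕1⊕1⊕1⊕0⊕0⊕1⊕1 = 1
Syndrome (s8...s1) = 1110 → position 14.
Flip bit 14: corrected codeword = 110011101110001
Data bits at positions 3,5,6,7,9,10,11,12,13,14,15: 01111110001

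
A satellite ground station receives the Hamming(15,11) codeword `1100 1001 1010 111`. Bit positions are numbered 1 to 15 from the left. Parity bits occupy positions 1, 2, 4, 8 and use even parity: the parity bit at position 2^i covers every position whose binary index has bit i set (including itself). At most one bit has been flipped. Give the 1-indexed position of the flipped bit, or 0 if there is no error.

s1: b1⊕b3⊕b5⊕b7⊕b9⊕b11⊕b13⊕b15 = 1⊕0⊕1⊕0⊕1⊕1⊕1⊕1 = 0
s2: b2⊕b3⊕b6⊕b7⊕b10⊕b11⊕b14⊕b15 = 1⊕0⊕0⊕0⊕0⊕1⊕1⊕1 = 0
s4: b4⊕b5⊕b6⊕b7⊕b12⊕b13⊕b14⊕b15 = 0⊕1⊕0⊕0⊕0⊕1⊕1⊕1 = 0
s8: b8⊕b9⊕b10⊕b11⊕b12⊕b13⊕b14⊕b15 = 1⊕1⊕0⊕1⊕0⊕1⊕1⊕1 = 0
Syndrome (s8...s1) = 0000 → position 0 (no error).

0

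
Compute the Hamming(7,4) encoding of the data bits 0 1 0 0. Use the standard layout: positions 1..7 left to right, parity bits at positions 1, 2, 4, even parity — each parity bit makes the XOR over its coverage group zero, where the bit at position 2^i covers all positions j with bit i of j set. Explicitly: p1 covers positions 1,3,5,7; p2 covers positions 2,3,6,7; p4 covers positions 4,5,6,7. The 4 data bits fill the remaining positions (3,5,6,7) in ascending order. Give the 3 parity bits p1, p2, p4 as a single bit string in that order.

101

Place data bits at non-power-of-two positions: b3=0, b5=1, b6=0, b7=0.
p1 = XOR of data positions {3,5,7} = 0⊕1⊕0 = 1
p2 = XOR of data positions {3,6,7} = 0⊕0⊕0 = 0
p4 = XOR of data positions {5,6,7} = 1⊕0⊕0 = 1
Parity bits p1,p2,p4 = 101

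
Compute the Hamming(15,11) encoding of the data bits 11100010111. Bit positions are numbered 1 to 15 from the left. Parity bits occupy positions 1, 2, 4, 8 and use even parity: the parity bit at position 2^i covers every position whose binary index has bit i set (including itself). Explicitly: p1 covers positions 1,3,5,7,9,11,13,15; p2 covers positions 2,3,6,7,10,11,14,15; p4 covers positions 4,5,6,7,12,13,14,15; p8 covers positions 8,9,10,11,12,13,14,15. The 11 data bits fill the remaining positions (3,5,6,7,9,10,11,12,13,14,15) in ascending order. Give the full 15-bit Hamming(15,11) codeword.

111111000010111

Place data bits at non-power-of-two positions: b3=1, b5=1, b6=1, b7=0, b9=0, b10=0, b11=1, b12=0, b13=1, b14=1, b15=1.
p1 = XOR of data positions {3,5,7,9,11,13,15} = 1⊕1⊕0⊕0⊕1⊕1⊕1 = 1
p2 = XOR of data positions {3,6,7,10,11,14,15} = 1⊕1⊕0⊕0⊕1⊕1⊕1 = 1
p4 = XOR of data positions {5,6,7,12,13,14,15} = 1⊕1⊕0⊕0⊕1⊕1⊕1 = 1
p8 = XOR of data positions {9,10,11,12,13,14,15} = 0⊕0⊕1⊕0⊕1⊕1⊕1 = 0
Codeword b1..b15 = 111111000010111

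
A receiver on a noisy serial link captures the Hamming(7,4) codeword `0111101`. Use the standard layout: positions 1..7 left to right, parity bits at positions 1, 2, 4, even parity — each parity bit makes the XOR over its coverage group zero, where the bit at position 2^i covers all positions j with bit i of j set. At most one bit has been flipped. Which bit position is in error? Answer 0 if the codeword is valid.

7

s1: b1⊕b3⊕b5⊕b7 = 0⊕1⊕1⊕1 = 1
s2: b2⊕b3⊕b6⊕b7 = 1⊕1⊕0⊕1 = 1
s4: b4⊕b5⊕b6⊕b7 = 1⊕1⊕0⊕1 = 1
Syndrome (s4...s1) = 111 → position 7.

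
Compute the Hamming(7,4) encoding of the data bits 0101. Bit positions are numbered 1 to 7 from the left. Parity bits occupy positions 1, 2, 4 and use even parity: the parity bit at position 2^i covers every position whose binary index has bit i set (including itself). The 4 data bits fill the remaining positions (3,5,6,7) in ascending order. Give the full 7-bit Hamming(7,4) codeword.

0100101

Place data bits at non-power-of-two positions: b3=0, b5=1, b6=0, b7=1.
p1 = XOR of data positions {3,5,7} = 0⊕1⊕1 = 0
p2 = XOR of data positions {3,6,7} = 0⊕0⊕1 = 1
p4 = XOR of data positions {5,6,7} = 1⊕0⊕1 = 0
Codeword b1..b7 = 0100101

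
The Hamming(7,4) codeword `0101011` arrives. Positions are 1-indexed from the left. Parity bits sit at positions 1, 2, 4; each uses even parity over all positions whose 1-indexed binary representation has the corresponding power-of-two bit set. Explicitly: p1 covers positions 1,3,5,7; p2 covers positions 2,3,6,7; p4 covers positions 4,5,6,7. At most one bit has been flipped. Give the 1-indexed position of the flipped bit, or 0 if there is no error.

7

s1: b1⊕b3⊕b5⊕b7 = 0⊕0⊕0⊕1 = 1
s2: b2⊕b3⊕b6⊕b7 = 1⊕0⊕1⊕1 = 1
s4: b4⊕b5⊕b6⊕b7 = 1⊕0⊕1⊕1 = 1
Syndrome (s4...s1) = 111 → position 7.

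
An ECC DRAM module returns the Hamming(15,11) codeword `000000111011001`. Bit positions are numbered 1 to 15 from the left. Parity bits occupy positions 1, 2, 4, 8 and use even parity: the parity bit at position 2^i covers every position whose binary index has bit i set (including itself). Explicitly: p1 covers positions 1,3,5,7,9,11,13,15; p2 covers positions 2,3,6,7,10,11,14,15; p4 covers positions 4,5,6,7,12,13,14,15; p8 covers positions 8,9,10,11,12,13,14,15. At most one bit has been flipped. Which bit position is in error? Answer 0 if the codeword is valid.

s1: b1⊕b3⊕b5⊕b7⊕b9⊕b11⊕b13⊕b15 = 0⊕0⊕0⊕1⊕1⊕1⊕0⊕1 = 0
s2: b2⊕b3⊕b6⊕b7⊕b10⊕b11⊕b14⊕b15 = 0⊕0⊕0⊕1⊕0⊕1⊕0⊕1 = 1
s4: b4⊕b5⊕b6⊕b7⊕b12⊕b13⊕b14⊕b15 = 0⊕0⊕0⊕1⊕1⊕0⊕0⊕1 = 1
s8: b8⊕b9⊕b10⊕b11⊕b12⊕b13⊕b14⊕b15 = 1⊕1⊕0⊕1⊕1⊕0⊕0⊕1 = 1
Syndrome (s8...s1) = 1110 → position 14.

14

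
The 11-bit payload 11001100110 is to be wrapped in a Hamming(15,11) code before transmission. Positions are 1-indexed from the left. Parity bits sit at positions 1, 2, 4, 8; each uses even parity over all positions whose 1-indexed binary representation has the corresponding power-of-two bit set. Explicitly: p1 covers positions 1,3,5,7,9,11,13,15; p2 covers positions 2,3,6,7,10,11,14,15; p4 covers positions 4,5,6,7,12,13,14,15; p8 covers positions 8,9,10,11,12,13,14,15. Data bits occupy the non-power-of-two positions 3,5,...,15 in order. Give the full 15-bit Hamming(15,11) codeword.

Place data bits at non-power-of-two positions: b3=1, b5=1, b6=0, b7=0, b9=1, b10=1, b11=0, b12=0, b13=1, b14=1, b15=0.
p1 = XOR of data positions {3,5,7,9,11,13,15} = 1⊕1⊕0⊕1⊕0⊕1⊕0 = 0
p2 = XOR of data positions {3,6,7,10,11,14,15} = 1⊕0⊕0⊕1⊕0⊕1⊕0 = 1
p4 = XOR of data positions {5,6,7,12,13,14,15} = 1⊕0⊕0⊕0⊕1⊕1⊕0 = 1
p8 = XOR of data positions {9,10,11,12,13,14,15} = 1⊕1⊕0⊕0⊕1⊕1⊕0 = 0
Codeword b1..b15 = 011110001100110

011110001100110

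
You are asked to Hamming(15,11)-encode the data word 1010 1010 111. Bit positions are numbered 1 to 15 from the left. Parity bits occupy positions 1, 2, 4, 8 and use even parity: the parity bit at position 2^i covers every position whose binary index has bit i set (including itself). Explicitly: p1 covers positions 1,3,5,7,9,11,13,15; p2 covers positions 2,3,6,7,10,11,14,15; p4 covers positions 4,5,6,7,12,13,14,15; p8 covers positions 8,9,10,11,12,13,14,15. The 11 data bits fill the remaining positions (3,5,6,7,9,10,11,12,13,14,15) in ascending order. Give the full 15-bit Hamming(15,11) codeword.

111001011010111

Place data bits at non-power-of-two positions: b3=1, b5=0, b6=1, b7=0, b9=1, b10=0, b11=1, b12=0, b13=1, b14=1, b15=1.
p1 = XOR of data positions {3,5,7,9,11,13,15} = 1⊕0⊕0⊕1⊕1⊕1⊕1 = 1
p2 = XOR of data positions {3,6,7,10,11,14,15} = 1⊕1⊕0⊕0⊕1⊕1⊕1 = 1
p4 = XOR of data positions {5,6,7,12,13,14,15} = 0⊕1⊕0⊕0⊕1⊕1⊕1 = 0
p8 = XOR of data positions {9,10,11,12,13,14,15} = 1⊕0⊕1⊕0⊕1⊕1⊕1 = 1
Codeword b1..b15 = 111001011010111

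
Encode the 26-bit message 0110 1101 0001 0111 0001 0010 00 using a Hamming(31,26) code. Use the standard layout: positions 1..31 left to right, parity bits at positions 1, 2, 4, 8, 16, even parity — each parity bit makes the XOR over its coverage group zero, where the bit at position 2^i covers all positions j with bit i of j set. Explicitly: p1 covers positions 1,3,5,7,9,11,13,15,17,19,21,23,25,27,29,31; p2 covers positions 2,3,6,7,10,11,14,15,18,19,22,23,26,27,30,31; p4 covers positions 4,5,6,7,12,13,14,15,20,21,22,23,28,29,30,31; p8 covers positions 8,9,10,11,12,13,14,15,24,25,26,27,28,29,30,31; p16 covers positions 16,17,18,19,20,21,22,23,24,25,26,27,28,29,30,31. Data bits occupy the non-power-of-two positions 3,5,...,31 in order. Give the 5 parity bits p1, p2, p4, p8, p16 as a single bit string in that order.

01010

Place data bits at non-power-of-two positions: b3=0, b5=1, b6=1, b7=0, b9=1, b10=1, b11=0, b12=1, b13=0, b14=0, b15=0, b17=1, b18=0, b19=1, b20=1, b21=1, b22=0, b23=0, b24=0, b25=1, b26=0, b27=0, b28=1, b29=0, b30=0, b31=0.
p1 = XOR of data positions {3,5,7,9,11,13,15,17,19,21,23,25,27,29,31} = 0⊕1⊕0⊕1⊕0⊕0⊕0⊕1⊕1⊕1⊕0⊕1⊕0⊕0⊕0 = 0
p2 = XOR of data positions {3,6,7,10,11,14,15,18,19,22,23,26,27,30,31} = 0⊕1⊕0⊕1⊕0⊕0⊕0⊕0⊕1⊕0⊕0⊕0⊕0⊕0⊕0 = 1
p4 = XOR of data positions {5,6,7,12,13,14,15,20,21,22,23,28,29,30,31} = 1⊕1⊕0⊕1⊕0⊕0⊕0⊕1⊕1⊕0⊕0⊕1⊕0⊕0⊕0 = 0
p8 = XOR of data positions {9,10,11,12,13,14,15,24,25,26,27,28,29,30,31} = 1⊕1⊕0⊕1⊕0⊕0⊕0⊕0⊕1⊕0⊕0⊕1⊕0⊕0⊕0 = 1
p16 = XOR of data positions {17,18,19,20,21,22,23,24,25,26,27,28,29,30,31} = 1⊕0⊕1⊕1⊕1⊕0⊕0⊕0⊕1⊕0⊕0⊕1⊕0⊕0⊕0 = 0
Parity bits p1,p2,p4,p8,p16 = 01010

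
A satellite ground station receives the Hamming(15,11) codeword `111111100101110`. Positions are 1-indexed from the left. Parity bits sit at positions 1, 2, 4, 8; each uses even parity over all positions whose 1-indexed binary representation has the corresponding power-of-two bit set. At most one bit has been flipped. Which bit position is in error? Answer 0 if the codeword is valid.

s1: b1⊕b3⊕b5⊕b7⊕b9⊕b11⊕b13⊕b15 = 1⊕1⊕1⊕1⊕0⊕0⊕1⊕0 = 1
s2: b2⊕b3⊕b6⊕b7⊕b10⊕b11⊕b14⊕b15 = 1⊕1⊕1⊕1⊕1⊕0⊕1⊕0 = 0
s4: b4⊕b5⊕b6⊕b7⊕b12⊕b13⊕b14⊕b15 = 1⊕1⊕1⊕1⊕1⊕1⊕1⊕0 = 1
s8: b8⊕b9⊕b10⊕b11⊕b12⊕b13⊕b14⊕b15 = 0⊕0⊕1⊕0⊕1⊕1⊕1⊕0 = 0
Syndrome (s8...s1) = 0101 → position 5.

5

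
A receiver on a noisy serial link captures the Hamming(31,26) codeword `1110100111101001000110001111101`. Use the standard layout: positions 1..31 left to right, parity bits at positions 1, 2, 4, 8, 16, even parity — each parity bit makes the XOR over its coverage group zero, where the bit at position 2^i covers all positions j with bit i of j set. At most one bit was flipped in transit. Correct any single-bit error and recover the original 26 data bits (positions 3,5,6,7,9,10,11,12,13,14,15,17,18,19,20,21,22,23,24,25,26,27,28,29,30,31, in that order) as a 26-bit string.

s1: b1⊕b3⊕b5⊕b7⊕b9⊕b11⊕b13⊕b15⊕b17⊕b19⊕b21⊕b23⊕b25⊕b27⊕b29⊕b31 = 1⊕1⊕1⊕0⊕1⊕1⊕1⊕0⊕0⊕0⊕1⊕0⊕1⊕1⊕1⊕1 = 1
s2: b2⊕b3⊕b6⊕b7⊕b10⊕b11⊕b14⊕b15⊕b18⊕b19⊕b22⊕b23⊕b26⊕b27⊕b30⊕b31 = 1⊕1⊕0⊕0⊕1⊕1⊕0⊕0⊕0⊕0⊕0⊕0⊕1⊕1⊕0⊕1 = 1
s4: b4⊕b5⊕b6⊕b7⊕b12⊕b13⊕b14⊕b15⊕b20⊕b21⊕b22⊕b23⊕b28⊕b29⊕b30⊕b31 = 0⊕1⊕0⊕0⊕0⊕1⊕0⊕0⊕1⊕1⊕0⊕0⊕1⊕1⊕0⊕1 = 1
s8: b8⊕b9⊕b10⊕b11⊕b12⊕b13⊕b14⊕b15⊕b24⊕b25⊕b26⊕b27⊕b28⊕b29⊕b30⊕b31 = 1⊕1⊕1⊕1⊕0⊕1⊕0⊕0⊕0⊕1⊕1⊕1⊕1⊕1⊕0⊕1 = 1
s16: b16⊕b17⊕b18⊕b19⊕b20⊕b21⊕b22⊕b23⊕b24⊕b25⊕b26⊕b27⊕b28⊕b29⊕b30⊕b31 = 1⊕0⊕0⊕0⊕1⊕1⊕0⊕0⊕0⊕1⊕1⊕1⊕1⊕1⊕0⊕1 = 1
Syndrome (s16...s1) = 11111 → position 31.
Flip bit 31: corrected codeword = 1110100111101001000110001111100
Data bits at positions 3,5,6,7,9,10,11,12,13,14,15,17,18,19,20,21,22,23,24,25,26,27,28,29,30,31: 11001110100000110001111100

11001110100000110001111100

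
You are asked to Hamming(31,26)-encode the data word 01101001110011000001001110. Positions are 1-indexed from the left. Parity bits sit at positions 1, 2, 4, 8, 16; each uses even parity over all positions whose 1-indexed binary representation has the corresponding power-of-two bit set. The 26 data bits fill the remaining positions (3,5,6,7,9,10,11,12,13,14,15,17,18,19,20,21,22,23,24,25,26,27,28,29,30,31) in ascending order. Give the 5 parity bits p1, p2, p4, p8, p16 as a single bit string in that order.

01000

Place data bits at non-power-of-two positions: b3=0, b5=1, b6=1, b7=0, b9=1, b10=0, b11=0, b12=1, b13=1, b14=1, b15=0, b17=0, b18=1, b19=1, b20=0, b21=0, b22=0, b23=0, b24=0, b25=1, b26=0, b27=0, b28=1, b29=1, b30=1, b31=0.
p1 = XOR of data positions {3,5,7,9,11,13,15,17,19,21,23,25,27,29,31} = 0⊕1⊕0⊕1⊕0⊕1⊕0⊕0⊕1⊕0⊕0⊕1⊕0⊕1⊕0 = 0
p2 = XOR of data positions {3,6,7,10,11,14,15,18,19,22,23,26,27,30,31} = 0⊕1⊕0⊕0⊕0⊕1⊕0⊕1⊕1⊕0⊕0⊕0⊕0⊕1⊕0 = 1
p4 = XOR of data positions {5,6,7,12,13,14,15,20,21,22,23,28,29,30,31} = 1⊕1⊕0⊕1⊕1⊕1⊕0⊕0⊕0⊕0⊕0⊕1⊕1⊕1⊕0 = 0
p8 = XOR of data positions {9,10,11,12,13,14,15,24,25,26,27,28,29,30,31} = 1⊕0⊕0⊕1⊕1⊕1⊕0⊕0⊕1⊕0⊕0⊕1⊕1⊕1⊕0 = 0
p16 = XOR of data positions {17,18,19,20,21,22,23,24,25,26,27,28,29,30,31} = 0⊕1⊕1⊕0⊕0⊕0⊕0⊕0⊕1⊕0⊕0⊕1⊕1⊕1⊕0 = 0
Parity bits p1,p2,p4,p8,p16 = 01000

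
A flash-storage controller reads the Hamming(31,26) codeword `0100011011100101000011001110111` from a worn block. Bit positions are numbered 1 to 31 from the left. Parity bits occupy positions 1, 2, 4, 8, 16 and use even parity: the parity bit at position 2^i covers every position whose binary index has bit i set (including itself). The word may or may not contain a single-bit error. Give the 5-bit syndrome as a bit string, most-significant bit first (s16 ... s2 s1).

10010

s1: b1⊕b3⊕b5⊕b7⊕b9⊕b11⊕b13⊕b15⊕b17⊕b19⊕b21⊕b23⊕b25⊕b27⊕b29⊕b31 = 0⊕0⊕0⊕1⊕1⊕1⊕0⊕0⊕0⊕0⊕1⊕0⊕1⊕1⊕1⊕1 = 0
s2: b2⊕b3⊕b6⊕b7⊕b10⊕b11⊕b14⊕b15⊕b18⊕b19⊕b22⊕b23⊕b26⊕b27⊕b30⊕b31 = 1⊕0⊕1⊕1⊕1⊕1⊕1⊕0⊕0⊕0⊕1⊕0⊕1⊕1⊕1⊕1 = 1
s4: b4⊕b5⊕b6⊕b7⊕b12⊕b13⊕b14⊕b15⊕b20⊕b21⊕b22⊕b23⊕b28⊕b29⊕b30⊕b31 = 0⊕0⊕1⊕1⊕0⊕0⊕1⊕0⊕0⊕1⊕1⊕0⊕0⊕1⊕1⊕1 = 0
s8: b8⊕b9⊕b10⊕b11⊕b12⊕b13⊕b14⊕b15⊕b24⊕b25⊕b26⊕b27⊕b28⊕b29⊕b30⊕b31 = 0⊕1⊕1⊕1⊕0⊕0⊕1⊕0⊕0⊕1⊕1⊕1⊕0⊕1⊕1⊕1 = 0
s16: b16⊕b17⊕b18⊕b19⊕b20⊕b21⊕b22⊕b23⊕b24⊕b25⊕b26⊕b27⊕b28⊕b29⊕b30⊕b31 = 1⊕0⊕0⊕0⊕0⊕1⊕1⊕0⊕0⊕1⊕1⊕1⊕0⊕1⊕1⊕1 = 1
Syndrome (s16...s1) = 10010 → position 18.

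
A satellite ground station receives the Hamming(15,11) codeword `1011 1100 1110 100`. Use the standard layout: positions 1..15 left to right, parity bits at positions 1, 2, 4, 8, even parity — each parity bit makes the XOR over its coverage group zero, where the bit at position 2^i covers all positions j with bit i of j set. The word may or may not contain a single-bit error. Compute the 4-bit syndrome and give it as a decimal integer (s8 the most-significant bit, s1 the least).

s1: b1⊕b3⊕b5⊕b7⊕b9⊕b11⊕b13⊕b15 = 1⊕1⊕1⊕0⊕1⊕1⊕1⊕0 = 0
s2: b2⊕b3⊕b6⊕b7⊕b10⊕b11⊕b14⊕b15 = 0⊕1⊕1⊕0⊕1⊕1⊕0⊕0 = 0
s4: b4⊕b5⊕b6⊕b7⊕b12⊕b13⊕b14⊕b15 = 1⊕1⊕1⊕0⊕0⊕1⊕0⊕0 = 0
s8: b8⊕b9⊕b10⊕b11⊕b12⊕b13⊕b14⊕b15 = 0⊕1⊕1⊕1⊕0⊕1⊕0⊕0 = 0
Syndrome (s8...s1) = 0000 → position 0 (no error).

0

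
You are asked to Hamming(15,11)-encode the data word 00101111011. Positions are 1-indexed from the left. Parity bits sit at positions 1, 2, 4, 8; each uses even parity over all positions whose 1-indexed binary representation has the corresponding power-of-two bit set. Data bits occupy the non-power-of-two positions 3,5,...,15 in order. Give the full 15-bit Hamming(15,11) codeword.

110001001111011

Place data bits at non-power-of-two positions: b3=0, b5=0, b6=1, b7=0, b9=1, b10=1, b11=1, b12=1, b13=0, b14=1, b15=1.
p1 = XOR of data positions {3,5,7,9,11,13,15} = 0⊕0⊕0⊕1⊕1⊕0⊕1 = 1
p2 = XOR of data positions {3,6,7,10,11,14,15} = 0⊕1⊕0⊕1⊕1⊕1⊕1 = 1
p4 = XOR of data positions {5,6,7,12,13,14,15} = 0⊕1⊕0⊕1⊕0⊕1⊕1 = 0
p8 = XOR of data positions {9,10,11,12,13,14,15} = 1⊕1⊕1⊕1⊕0⊕1⊕1 = 0
Codeword b1..b15 = 110001001111011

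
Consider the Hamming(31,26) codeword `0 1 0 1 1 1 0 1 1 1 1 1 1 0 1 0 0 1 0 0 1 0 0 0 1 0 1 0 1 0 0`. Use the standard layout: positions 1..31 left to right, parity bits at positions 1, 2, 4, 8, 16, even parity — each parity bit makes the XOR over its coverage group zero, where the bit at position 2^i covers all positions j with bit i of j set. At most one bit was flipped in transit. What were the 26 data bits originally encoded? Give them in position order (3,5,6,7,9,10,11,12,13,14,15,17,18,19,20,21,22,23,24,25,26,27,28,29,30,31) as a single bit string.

s1: b1⊕b3⊕b5⊕b7⊕b9⊕b11⊕b13⊕b15⊕b17⊕b19⊕b21⊕b23⊕b25⊕b27⊕b29⊕b31 = 0⊕0⊕1⊕0⊕1⊕1⊕1⊕1⊕0⊕0⊕1⊕0⊕1⊕1⊕1⊕0 = 1
s2: b2⊕b3⊕b6⊕b7⊕b10⊕b11⊕b14⊕b15⊕b18⊕b19⊕b22⊕b23⊕b26⊕b27⊕b30⊕b31 = 1⊕0⊕1⊕0⊕1⊕1⊕0⊕1⊕1⊕0⊕0⊕0⊕0⊕1⊕0⊕0 = 1
s4: b4⊕b5⊕b6⊕b7⊕b12⊕b13⊕b14⊕b15⊕b20⊕b21⊕b22⊕b23⊕b28⊕b29⊕b30⊕b31 = 1⊕1⊕1⊕0⊕1⊕1⊕0⊕1⊕0⊕1⊕0⊕0⊕0⊕1⊕0⊕0 = 0
s8: b8⊕b9⊕b10⊕b11⊕b12⊕b13⊕b14⊕b15⊕b24⊕b25⊕b26⊕b27⊕b28⊕b29⊕b30⊕b31 = 1⊕1⊕1⊕1⊕1⊕1⊕0⊕1⊕0⊕1⊕0⊕1⊕0⊕1⊕0⊕0 = 0
s16: b16⊕b17⊕b18⊕b19⊕b20⊕b21⊕b22⊕b23⊕b24⊕b25⊕b26⊕b27⊕b28⊕b29⊕b30⊕b31 = 0⊕0⊕1⊕0⊕0⊕1⊕0⊕0⊕0⊕1⊕0⊕1⊕0⊕1⊕0⊕0 = 1
Syndrome (s16...s1) = 10011 → position 19.
Flip bit 19: corrected codeword = 0101110111111010011010001010100
Data bits at positions 3,5,6,7,9,10,11,12,13,14,15,17,18,19,20,21,22,23,24,25,26,27,28,29,30,31: 01101111101011010001010100

01101111101011010001010100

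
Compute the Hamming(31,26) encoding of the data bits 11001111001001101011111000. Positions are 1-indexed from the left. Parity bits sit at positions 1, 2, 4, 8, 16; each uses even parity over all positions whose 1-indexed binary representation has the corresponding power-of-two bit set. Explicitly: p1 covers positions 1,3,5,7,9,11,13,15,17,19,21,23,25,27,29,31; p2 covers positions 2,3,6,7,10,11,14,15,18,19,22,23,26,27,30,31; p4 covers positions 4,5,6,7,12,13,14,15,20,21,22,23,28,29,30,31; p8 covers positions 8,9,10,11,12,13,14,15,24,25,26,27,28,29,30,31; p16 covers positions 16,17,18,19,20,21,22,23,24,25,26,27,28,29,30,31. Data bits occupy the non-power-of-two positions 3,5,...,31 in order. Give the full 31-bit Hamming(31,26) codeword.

0010100011110010001101011111000

Place data bits at non-power-of-two positions: b3=1, b5=1, b6=0, b7=0, b9=1, b10=1, b11=1, b12=1, b13=0, b14=0, b15=1, b17=0, b18=0, b19=1, b20=1, b21=0, b22=1, b23=0, b24=1, b25=1, b26=1, b27=1, b28=1, b29=0, b30=0, b31=0.
p1 = XOR of data positions {3,5,7,9,11,13,15,17,19,21,23,25,27,29,31} = 1⊕1⊕0⊕1⊕1⊕0⊕1⊕0⊕1⊕0⊕0⊕1⊕1⊕0⊕0 = 0
p2 = XOR of data positions {3,6,7,10,11,14,15,18,19,22,23,26,27,30,31} = 1⊕0⊕0⊕1⊕1⊕0⊕1⊕0⊕1⊕1⊕0⊕1⊕1⊕0⊕0 = 0
p4 = XOR of data positions {5,6,7,12,13,14,15,20,21,22,23,28,29,30,31} = 1⊕0⊕0⊕1⊕0⊕0⊕1⊕1⊕0⊕1⊕0⊕1⊕0⊕0⊕0 = 0
p8 = XOR of data positions {9,10,11,12,13,14,15,24,25,26,27,28,29,30,31} = 1⊕1⊕1⊕1⊕0⊕0⊕1⊕1⊕1⊕1⊕1⊕1⊕0⊕0⊕0 = 0
p16 = XOR of data positions {17,18,19,20,21,22,23,24,25,26,27,28,29,30,31} = 0⊕0⊕1⊕1⊕0⊕1⊕0⊕1⊕1⊕1⊕1⊕1⊕0⊕0⊕0 = 0
Codeword b1..b31 = 0010100011110010001101011111000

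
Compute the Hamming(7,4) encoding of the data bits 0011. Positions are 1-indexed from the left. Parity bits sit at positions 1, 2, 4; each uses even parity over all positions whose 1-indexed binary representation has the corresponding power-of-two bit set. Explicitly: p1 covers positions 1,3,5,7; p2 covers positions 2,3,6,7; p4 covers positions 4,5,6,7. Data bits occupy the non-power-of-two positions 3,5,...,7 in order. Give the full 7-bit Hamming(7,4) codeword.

1000011

Place data bits at non-power-of-two positions: b3=0, b5=0, b6=1, b7=1.
p1 = XOR of data positions {3,5,7} = 0⊕0⊕1 = 1
p2 = XOR of data positions {3,6,7} = 0⊕1⊕1 = 0
p4 = XOR of data positions {5,6,7} = 0⊕1⊕1 = 0
Codeword b1..b7 = 1000011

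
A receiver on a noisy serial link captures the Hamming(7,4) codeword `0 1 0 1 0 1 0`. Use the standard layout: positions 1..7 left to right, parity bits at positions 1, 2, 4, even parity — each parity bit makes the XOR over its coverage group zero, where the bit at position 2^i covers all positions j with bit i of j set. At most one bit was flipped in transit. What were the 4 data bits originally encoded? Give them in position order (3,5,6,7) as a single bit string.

0010

s1: b1⊕b3⊕b5⊕b7 = 0⊕0⊕0⊕0 = 0
s2: b2⊕b3⊕b6⊕b7 = 1⊕0⊕1⊕0 = 0
s4: b4⊕b5⊕b6⊕b7 = 1⊕0⊕1⊕0 = 0
Syndrome (s4...s1) = 000 → position 0 (no error).
No correction needed.
Data bits at positions 3,5,6,7: 0010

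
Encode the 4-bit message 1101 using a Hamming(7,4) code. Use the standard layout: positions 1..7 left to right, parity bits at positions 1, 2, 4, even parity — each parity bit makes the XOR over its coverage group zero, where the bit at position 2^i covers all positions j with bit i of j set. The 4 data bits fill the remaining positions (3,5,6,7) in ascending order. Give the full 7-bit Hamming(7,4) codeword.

1010101

Place data bits at non-power-of-two positions: b3=1, b5=1, b6=0, b7=1.
p1 = XOR of data positions {3,5,7} = 1⊕1⊕1 = 1
p2 = XOR of data positions {3,6,7} = 1⊕0⊕1 = 0
p4 = XOR of data positions {5,6,7} = 1⊕0⊕1 = 0
Codeword b1..b7 = 1010101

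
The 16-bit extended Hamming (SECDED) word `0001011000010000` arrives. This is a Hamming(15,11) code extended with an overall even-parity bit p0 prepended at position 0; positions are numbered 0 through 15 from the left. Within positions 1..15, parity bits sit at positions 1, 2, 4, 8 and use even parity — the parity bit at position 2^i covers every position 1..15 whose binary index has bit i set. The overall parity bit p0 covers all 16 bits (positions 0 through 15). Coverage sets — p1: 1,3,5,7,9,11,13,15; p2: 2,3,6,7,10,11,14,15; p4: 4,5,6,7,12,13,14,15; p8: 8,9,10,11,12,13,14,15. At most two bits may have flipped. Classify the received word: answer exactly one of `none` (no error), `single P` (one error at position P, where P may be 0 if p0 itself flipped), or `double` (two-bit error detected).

s1: b1⊕b3⊕b5⊕b7⊕b9⊕b11⊕b13⊕b15 = 0⊕1⊕1⊕0⊕0⊕1⊕0⊕0 = 1
s2: b2⊕b3⊕b6⊕b7⊕b10⊕b11⊕b14⊕b15 = 0⊕1⊕1⊕0⊕0⊕1⊕0⊕0 = 1
s4: b4⊕b5⊕b6⊕b7⊕b12⊕b13⊕b14⊕b15 = 0⊕1⊕1⊕0⊕0⊕0⊕0⊕0 = 0
s8: b8⊕b9⊕b10⊕b11⊕b12⊕b13⊕b14⊕b15 = 0⊕0⊕0⊕1⊕0⊕0⊕0⊕0 = 1
Syndrome (s8...s1) = 1011 → position 11.
Overall parity (XOR of all 16 bits, including p0): 0⊕0⊕0⊕1⊕0⊕1⊕1⊕0⊕0⊕0⊕0⊕1⊕0⊕0⊕0⊕0 = 0
Overall=0, syndrome position=11 → double-bit error detected (uncorrectable).

double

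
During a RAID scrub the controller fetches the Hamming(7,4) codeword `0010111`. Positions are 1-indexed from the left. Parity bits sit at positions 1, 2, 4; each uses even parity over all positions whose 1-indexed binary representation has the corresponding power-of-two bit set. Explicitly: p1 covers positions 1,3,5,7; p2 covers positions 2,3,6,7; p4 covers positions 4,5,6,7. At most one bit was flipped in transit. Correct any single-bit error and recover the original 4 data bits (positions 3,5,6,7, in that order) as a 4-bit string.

1110

s1: b1⊕b3⊕b5⊕b7 = 0⊕1⊕1⊕1 = 1
s2: b2⊕b3⊕b6⊕b7 = 0⊕1⊕1⊕1 = 1
s4: b4⊕b5⊕b6⊕b7 = 0⊕1⊕1⊕1 = 1
Syndrome (s4...s1) = 111 → position 7.
Flip bit 7: corrected codeword = 0010110
Data bits at positions 3,5,6,7: 1110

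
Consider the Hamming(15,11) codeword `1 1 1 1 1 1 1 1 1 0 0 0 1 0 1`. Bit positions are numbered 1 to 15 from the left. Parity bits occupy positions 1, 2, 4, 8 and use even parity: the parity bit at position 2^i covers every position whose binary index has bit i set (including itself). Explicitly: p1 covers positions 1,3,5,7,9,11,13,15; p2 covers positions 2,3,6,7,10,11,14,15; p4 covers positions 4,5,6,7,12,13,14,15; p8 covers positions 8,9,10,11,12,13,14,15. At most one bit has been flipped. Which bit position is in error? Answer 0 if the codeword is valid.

s1: b1⊕b3⊕b5⊕b7⊕b9⊕b11⊕b13⊕b15 = 1⊕1⊕1⊕1⊕1⊕0⊕1⊕1 = 1
s2: b2⊕b3⊕b6⊕b7⊕b10⊕b11⊕b14⊕b15 = 1⊕1⊕1⊕1⊕0⊕0⊕0⊕1 = 1
s4: b4⊕b5⊕b6⊕b7⊕b12⊕b13⊕b14⊕b15 = 1⊕1⊕1⊕1⊕0⊕1⊕0⊕1 = 0
s8: b8⊕b9⊕b10⊕b11⊕b12⊕b13⊕b14⊕b15 = 1⊕1⊕0⊕0⊕0⊕1⊕0⊕1 = 0
Syndrome (s8...s1) = 0011 → position 3.

3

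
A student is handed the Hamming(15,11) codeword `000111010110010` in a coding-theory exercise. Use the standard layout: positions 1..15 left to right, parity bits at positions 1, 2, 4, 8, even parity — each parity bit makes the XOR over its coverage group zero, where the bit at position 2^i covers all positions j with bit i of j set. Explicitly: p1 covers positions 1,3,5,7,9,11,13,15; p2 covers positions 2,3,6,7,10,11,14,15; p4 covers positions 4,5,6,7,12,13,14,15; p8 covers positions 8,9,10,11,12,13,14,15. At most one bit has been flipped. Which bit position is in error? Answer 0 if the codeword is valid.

s1: b1⊕b3⊕b5⊕b7⊕b9⊕b11⊕b13⊕b15 = 0⊕0⊕1⊕0⊕0⊕1⊕0⊕0 = 0
s2: b2⊕b3⊕b6⊕b7⊕b10⊕b11⊕b14⊕b15 = 0⊕0⊕1⊕0⊕1⊕1⊕1⊕0 = 0
s4: b4⊕b5⊕b6⊕b7⊕b12⊕b13⊕b14⊕b15 = 1⊕1⊕1⊕0⊕0⊕0⊕1⊕0 = 0
s8: b8⊕b9⊕b10⊕b11⊕b12⊕b13⊕b14⊕b15 = 1⊕0⊕1⊕1⊕0⊕0⊕1⊕0 = 0
Syndrome (s8...s1) = 0000 → position 0 (no error).

0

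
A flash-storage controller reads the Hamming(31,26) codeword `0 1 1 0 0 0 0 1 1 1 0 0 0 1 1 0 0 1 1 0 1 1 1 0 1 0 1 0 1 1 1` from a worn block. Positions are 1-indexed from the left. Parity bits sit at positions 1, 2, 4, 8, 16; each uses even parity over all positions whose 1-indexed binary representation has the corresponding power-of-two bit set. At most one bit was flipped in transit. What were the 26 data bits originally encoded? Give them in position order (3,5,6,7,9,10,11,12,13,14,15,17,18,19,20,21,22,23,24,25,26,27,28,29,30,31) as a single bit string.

10001100011011011101010111

s1: b1⊕b3⊕b5⊕b7⊕b9⊕b11⊕b13⊕b15⊕b17⊕b19⊕b21⊕b23⊕b25⊕b27⊕b29⊕b31 = 0⊕1⊕0⊕0⊕1⊕0⊕0⊕1⊕0⊕1⊕1⊕1⊕1⊕1⊕1⊕1 = 0
s2: b2⊕b3⊕b6⊕b7⊕b10⊕b11⊕b14⊕b15⊕b18⊕b19⊕b22⊕b23⊕b26⊕b27⊕b30⊕b31 = 1⊕1⊕0⊕0⊕1⊕0⊕1⊕1⊕1⊕1⊕1⊕1⊕0⊕1⊕1⊕1 = 0
s4: b4⊕b5⊕b6⊕b7⊕b12⊕b13⊕b14⊕b15⊕b20⊕b21⊕b22⊕b23⊕b28⊕b29⊕b30⊕b31 = 0⊕0⊕0⊕0⊕0⊕0⊕1⊕1⊕0⊕1⊕1⊕1⊕0⊕1⊕1⊕1 = 0
s8: b8⊕b9⊕b10⊕b11⊕b12⊕b13⊕b14⊕b15⊕b24⊕b25⊕b26⊕b27⊕b28⊕b29⊕b30⊕b31 = 1⊕1⊕1⊕0⊕0⊕0⊕1⊕1⊕0⊕1⊕0⊕1⊕0⊕1⊕1⊕1 = 0
s16: b16⊕b17⊕b18⊕b19⊕b20⊕b21⊕b22⊕b23⊕b24⊕b25⊕b26⊕b27⊕b28⊕b29⊕b30⊕b31 = 0⊕0⊕1⊕1⊕0⊕1⊕1⊕1⊕0⊕1⊕0⊕1⊕0⊕1⊕1⊕1 = 0
Syndrome (s16...s1) = 00000 → position 0 (no error).
No correction needed.
Data bits at positions 3,5,6,7,9,10,11,12,13,14,15,17,18,19,20,21,22,23,24,25,26,27,28,29,30,31: 10001100011011011101010111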